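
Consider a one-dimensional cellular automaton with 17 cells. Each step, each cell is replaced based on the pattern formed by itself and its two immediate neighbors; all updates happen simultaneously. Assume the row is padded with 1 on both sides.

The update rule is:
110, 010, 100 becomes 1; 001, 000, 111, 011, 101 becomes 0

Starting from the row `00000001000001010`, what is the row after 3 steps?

10000001100001010
11000000110001010
01100000011001010

01100000011001010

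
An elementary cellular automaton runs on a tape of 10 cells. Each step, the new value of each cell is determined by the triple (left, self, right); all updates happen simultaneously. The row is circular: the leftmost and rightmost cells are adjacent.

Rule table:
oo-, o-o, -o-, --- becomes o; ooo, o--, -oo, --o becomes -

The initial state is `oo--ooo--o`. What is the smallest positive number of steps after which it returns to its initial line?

-o----o---
-o-oo-o-oo
ooo-oooo-o
--oo---oo-
o--o-o--o-
o--ooo--oo
o----o----
o-oo-o-oo-
oo-oooo-oo
-oo---oo--
--o-o--o-o
--ooo--ooo
----o----o
-oo-o-oo-o
o-oooo-ooo
oo---oo---
-o-o--o-o-
-ooo--ooo-
---o----o-
oo-o-oo-o-
-oooo-oooo
o---oo---o
o-o--o-o--
ooo--ooo--
--o----o--
o-o-oo-o-o
oooo-oooo-
---oo---oo
-o--o-o--o
oo--ooo--o

30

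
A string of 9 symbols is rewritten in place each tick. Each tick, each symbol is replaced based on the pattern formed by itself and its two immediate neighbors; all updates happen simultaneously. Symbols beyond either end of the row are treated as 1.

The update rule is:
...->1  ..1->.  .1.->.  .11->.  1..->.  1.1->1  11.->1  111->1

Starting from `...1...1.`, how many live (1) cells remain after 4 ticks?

.1...1..1
1..1.....
1....111.
1.11..111
count of 1: 6

6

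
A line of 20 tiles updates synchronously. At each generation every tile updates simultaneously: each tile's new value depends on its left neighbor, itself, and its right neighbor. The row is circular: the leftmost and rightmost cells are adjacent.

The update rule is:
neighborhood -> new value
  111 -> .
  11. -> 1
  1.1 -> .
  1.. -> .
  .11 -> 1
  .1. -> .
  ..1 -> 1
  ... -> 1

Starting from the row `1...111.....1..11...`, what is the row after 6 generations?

..111.1.1111..111.11
.11.1...1..1.11.1.11
.11...11..1..11...11
.11.1111.1..111.1111
.11.1..1...11.1.1..1
.11...1..1111.....1.

.11...1..1111.....1.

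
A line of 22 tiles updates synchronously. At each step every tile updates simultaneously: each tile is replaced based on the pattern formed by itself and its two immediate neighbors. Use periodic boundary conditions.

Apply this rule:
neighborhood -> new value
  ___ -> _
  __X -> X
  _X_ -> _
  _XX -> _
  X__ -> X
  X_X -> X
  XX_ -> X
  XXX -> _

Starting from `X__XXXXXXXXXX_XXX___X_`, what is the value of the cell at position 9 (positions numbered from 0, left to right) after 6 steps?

X

_XX_________XX__XX_X_X
X_XX_______X_XXX_XX_X_
_X_XX_____X_X__XX_XX_X
X_X_XX___X_X_XX_XX_XX_
_X_X_XX_X_X_X_XX_XX_XX
X_X_X_XX_X_X_X_XX_XX_X
position 9 holds X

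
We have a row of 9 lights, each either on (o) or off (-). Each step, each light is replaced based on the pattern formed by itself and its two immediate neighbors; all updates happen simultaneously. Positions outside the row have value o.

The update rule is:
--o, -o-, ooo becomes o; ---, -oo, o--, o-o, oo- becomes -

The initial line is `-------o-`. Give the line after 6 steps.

step 1: ------oo-
step 2: -----o---
step 3: ----oo--o
step 4: ---o---o-
step 5: --oo--oo-
step 6: -o---o---

-o---o---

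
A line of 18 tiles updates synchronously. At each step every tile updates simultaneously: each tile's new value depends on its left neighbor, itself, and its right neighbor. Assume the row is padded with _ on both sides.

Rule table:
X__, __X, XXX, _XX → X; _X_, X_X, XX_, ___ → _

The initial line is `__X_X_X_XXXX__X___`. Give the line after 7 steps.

step 1: _X______XXX_XX_X__
step 2: X_X____XXX__X___X_
step 3: ___X__XXX_XX_X_X_X
step 4: __X_XXXX__X_______
step 5: _X__XXX_XX_X______
step 6: X_XXXX__X___X_____
step 7: __XXX_XX_X_X_X____

__XXX_XX_X_X_X____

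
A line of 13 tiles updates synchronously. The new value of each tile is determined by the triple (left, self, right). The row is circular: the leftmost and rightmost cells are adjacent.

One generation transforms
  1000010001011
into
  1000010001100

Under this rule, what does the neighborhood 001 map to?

At position 4 the neighborhood is 001; the next row has 0 there.

0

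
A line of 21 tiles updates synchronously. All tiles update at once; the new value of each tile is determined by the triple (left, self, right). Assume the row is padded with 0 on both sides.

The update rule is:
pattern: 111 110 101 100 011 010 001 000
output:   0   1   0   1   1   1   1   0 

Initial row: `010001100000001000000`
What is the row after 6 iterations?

101011111101010101011

111011110000011100000
101010011000110110000
101011111101110111000
101010000101010101100
101011001101010101110
101011111101010101011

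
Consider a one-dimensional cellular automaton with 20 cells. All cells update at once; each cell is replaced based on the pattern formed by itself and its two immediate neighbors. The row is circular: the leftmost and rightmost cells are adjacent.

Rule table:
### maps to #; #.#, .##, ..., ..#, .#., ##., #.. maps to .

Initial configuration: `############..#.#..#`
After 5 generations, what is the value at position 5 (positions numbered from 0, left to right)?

#

###########.........
.#########..........
..#######...........
...#####............
....###.............
position 5 holds #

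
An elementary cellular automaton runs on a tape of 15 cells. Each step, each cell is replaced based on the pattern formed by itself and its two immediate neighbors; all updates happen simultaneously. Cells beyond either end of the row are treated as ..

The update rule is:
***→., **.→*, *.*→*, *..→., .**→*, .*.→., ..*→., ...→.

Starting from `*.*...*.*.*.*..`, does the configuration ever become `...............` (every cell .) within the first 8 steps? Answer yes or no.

.*.....*.*.*...
........*.*....
.........*.....
...............
all cells are . at step 4

yes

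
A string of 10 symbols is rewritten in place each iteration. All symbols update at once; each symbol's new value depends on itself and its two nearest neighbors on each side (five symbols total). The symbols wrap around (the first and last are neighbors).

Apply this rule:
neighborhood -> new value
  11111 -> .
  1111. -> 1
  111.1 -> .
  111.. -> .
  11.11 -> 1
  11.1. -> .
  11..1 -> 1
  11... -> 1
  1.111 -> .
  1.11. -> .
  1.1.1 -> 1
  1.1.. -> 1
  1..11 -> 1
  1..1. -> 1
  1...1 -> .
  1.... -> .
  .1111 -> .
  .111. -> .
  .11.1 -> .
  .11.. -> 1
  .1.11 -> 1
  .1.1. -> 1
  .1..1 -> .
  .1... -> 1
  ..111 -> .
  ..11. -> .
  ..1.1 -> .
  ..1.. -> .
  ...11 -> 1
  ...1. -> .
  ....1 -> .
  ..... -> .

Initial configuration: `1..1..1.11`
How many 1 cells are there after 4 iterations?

.11..1.1..
1.111.111.
11...1....
.11...1..1
count of 1: 4

4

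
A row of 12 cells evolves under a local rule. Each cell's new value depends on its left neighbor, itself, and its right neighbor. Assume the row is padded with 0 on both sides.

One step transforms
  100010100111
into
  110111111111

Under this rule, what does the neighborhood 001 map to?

At position 3 the neighborhood is 001; the next row has 1 there.

1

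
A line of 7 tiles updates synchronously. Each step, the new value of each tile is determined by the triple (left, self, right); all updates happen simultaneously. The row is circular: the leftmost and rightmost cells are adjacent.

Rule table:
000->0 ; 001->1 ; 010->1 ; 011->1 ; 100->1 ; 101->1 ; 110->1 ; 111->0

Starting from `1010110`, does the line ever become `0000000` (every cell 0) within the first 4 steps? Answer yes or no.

yes

1111111
0000000
all cells are 0 at step 2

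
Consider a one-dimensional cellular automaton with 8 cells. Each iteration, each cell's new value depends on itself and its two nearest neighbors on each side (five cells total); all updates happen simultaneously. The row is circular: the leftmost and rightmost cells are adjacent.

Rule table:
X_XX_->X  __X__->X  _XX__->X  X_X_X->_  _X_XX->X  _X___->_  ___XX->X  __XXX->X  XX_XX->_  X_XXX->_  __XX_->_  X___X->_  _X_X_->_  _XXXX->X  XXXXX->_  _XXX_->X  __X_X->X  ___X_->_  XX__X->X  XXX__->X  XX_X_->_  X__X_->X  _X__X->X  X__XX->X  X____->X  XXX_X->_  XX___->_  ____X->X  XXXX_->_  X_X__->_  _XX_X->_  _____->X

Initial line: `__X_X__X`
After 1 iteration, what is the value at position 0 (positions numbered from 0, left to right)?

X

XXX__XXX
position 0 holds X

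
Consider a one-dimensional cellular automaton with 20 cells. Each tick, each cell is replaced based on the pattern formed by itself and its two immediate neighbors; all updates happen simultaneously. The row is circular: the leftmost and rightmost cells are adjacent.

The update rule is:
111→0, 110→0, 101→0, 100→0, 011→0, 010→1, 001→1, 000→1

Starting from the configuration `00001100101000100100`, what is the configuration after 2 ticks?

00000110001000000000

11110001101011101101
00000110001000000000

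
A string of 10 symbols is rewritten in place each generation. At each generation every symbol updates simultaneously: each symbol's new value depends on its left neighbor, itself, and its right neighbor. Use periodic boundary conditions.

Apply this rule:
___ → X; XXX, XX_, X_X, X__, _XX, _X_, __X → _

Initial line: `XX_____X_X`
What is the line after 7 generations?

___XXX____
XX_____XXX
___XXX____  (repeats generation 1; period 2)
generation 7: ___XXX____

___XXX____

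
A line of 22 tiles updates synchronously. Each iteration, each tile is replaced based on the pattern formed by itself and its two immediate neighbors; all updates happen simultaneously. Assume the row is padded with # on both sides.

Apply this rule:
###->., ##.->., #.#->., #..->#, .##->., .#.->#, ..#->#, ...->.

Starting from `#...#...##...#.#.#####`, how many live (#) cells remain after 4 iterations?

15

.#.###.#..#.##.#......
.#.....####....##....#
.##...#....#..#..#..#.
...#.###..###########.
count of #: 15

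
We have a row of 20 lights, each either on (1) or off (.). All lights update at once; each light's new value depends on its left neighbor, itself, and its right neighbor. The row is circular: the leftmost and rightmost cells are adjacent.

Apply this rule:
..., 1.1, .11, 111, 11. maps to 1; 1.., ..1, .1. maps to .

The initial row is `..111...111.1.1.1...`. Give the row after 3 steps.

1.111.1.1111.1.1..11
111111.111111.1...11
11111111111111..1.11

11111111111111..1.11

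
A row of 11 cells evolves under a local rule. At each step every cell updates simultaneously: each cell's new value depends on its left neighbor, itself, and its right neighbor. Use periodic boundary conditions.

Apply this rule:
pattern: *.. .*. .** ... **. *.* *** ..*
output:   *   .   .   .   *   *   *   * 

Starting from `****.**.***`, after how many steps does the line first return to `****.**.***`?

*****.**.**
******.**.*
*******.**.
.*******.**
*.*******.*
**.*******.
.**.*******
*.**.******
**.**.*****
***.**.****
****.**.***

11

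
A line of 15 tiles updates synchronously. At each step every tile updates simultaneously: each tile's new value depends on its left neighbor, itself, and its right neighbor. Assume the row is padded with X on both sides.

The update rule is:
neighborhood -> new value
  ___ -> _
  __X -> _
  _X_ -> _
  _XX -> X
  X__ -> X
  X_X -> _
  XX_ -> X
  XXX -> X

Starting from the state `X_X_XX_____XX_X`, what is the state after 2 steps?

XX__XXXX___XX_X

X___XXX____XX_X
XX__XXXX___XX_X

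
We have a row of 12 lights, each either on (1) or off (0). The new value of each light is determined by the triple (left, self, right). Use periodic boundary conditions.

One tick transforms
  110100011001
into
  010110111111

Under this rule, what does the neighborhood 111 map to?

0

At position 0 the neighborhood is 111; the next row has 0 there.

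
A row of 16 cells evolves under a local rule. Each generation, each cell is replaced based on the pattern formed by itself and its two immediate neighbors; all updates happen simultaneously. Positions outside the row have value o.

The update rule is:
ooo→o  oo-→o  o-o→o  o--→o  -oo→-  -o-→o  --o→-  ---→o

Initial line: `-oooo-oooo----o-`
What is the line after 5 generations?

o-oooo-oooooo-oo
oo-oooo-oooooo-o
ooo-oooo-oooooo-
oooo-oooo-oooooo
ooooo-oooo-ooooo

ooooo-oooo-ooooo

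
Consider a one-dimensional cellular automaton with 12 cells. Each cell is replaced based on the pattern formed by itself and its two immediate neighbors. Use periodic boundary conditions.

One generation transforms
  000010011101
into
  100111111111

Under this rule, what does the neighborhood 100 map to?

1

At position 0 the neighborhood is 100; the next row has 1 there.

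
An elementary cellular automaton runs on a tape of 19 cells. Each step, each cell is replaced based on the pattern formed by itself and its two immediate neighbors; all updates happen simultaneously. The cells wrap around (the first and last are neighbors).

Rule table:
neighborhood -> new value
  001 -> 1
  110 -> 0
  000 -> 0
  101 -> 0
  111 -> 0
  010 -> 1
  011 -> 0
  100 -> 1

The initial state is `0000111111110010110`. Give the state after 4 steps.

0000111001000000100

0001000000001110001
1011100000010001011
0000010000111011000
0000111001000000100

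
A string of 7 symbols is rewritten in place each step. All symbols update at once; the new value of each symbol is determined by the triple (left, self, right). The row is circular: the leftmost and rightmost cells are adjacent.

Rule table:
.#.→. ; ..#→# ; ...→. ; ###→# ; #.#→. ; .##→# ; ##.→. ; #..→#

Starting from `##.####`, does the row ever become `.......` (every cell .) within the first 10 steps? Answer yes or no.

no

#..####
.######
.#####.
#####.#
####..#
###.###
##..###
#.#####
..#####
######.
step 10 is ######., still not uniform .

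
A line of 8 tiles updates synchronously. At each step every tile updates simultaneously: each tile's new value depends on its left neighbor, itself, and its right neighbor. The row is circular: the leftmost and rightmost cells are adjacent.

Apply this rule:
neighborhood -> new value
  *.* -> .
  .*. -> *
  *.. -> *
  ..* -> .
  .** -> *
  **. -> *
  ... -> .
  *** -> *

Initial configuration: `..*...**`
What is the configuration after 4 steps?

*.***.**

*.**..**
*.***.**
*.***.**  (fixed point — unchanged through step 4)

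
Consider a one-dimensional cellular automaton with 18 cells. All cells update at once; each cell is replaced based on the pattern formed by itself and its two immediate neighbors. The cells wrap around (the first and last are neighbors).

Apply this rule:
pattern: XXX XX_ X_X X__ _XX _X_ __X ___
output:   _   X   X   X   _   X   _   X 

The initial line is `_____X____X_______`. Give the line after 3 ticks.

XX__XXX__XXXXXXXXX

XXXX_XXXX_XXXXXXXX
___XX___XX________
XX__XXX__XXXXXXXXX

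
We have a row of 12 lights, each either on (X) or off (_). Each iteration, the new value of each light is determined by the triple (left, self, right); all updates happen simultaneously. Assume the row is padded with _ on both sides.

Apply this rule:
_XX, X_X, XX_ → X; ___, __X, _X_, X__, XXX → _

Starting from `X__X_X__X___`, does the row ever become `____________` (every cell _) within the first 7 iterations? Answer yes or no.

____X_______
____________
all cells are _ at iteration 2

yes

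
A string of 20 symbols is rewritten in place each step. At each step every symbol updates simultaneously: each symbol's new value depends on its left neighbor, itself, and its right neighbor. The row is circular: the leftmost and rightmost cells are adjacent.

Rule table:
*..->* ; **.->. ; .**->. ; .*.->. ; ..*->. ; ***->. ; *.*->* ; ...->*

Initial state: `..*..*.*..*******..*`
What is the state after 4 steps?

*..*..*..******..*..

*..*..*.*........*..
.*..*..*.*******..*.
..*..*..*.......*..*
*..*..*..******..*..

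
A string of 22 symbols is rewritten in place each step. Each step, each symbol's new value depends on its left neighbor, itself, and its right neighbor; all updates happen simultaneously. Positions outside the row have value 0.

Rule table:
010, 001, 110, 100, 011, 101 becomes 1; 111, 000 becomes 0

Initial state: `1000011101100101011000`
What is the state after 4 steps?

1100001111000000011001

step 1: 1100110111111111111100
step 2: 1111111100000000000110
step 3: 1000000110000000001111
step 4: 1100001111000000011001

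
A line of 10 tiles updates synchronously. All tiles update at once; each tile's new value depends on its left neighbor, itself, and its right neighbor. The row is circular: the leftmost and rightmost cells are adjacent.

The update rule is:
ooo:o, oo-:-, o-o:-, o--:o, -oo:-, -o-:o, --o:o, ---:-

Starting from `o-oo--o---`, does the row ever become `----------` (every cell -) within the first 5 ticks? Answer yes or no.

o---oooo-o
-o-o-oo---
oo-o---o--
---oo-oooo
o-o----oo-
tick 5 is o-o----oo-, still not uniform -

no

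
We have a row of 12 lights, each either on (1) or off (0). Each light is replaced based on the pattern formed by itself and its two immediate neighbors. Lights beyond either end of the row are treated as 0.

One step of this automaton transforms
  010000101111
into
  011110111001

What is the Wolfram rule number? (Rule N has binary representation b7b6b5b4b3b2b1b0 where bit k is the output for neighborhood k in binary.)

position 9: 111 → 0  (bit 7 = 0)
position 11: 110 → 1  (bit 6 = 1)
position 7: 101 → 1  (bit 5 = 1)
position 2: 100 → 1  (bit 4 = 1)
position 8: 011 → 1  (bit 3 = 1)
position 1: 010 → 1  (bit 2 = 1)
position 0: 001 → 0  (bit 1 = 0)
position 3: 000 → 1  (bit 0 = 1)
bits b7..b0 = 01111101 = 125

125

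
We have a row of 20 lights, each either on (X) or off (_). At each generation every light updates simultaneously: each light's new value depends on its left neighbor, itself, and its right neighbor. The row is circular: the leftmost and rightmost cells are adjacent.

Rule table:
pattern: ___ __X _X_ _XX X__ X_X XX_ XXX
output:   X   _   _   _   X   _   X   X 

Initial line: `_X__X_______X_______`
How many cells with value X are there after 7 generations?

14

generation 1: __X__XXXXXX__XXXXXXX
generation 2: X__X__XXXXXX__XXXXXX
generation 3: XX__X__XXXXXX__XXXXX
generation 4: XXX__X__XXXXXX__XXXX
generation 5: XXXX__X__XXXXXX__XXX
generation 6: XXXXX__X__XXXXXX__XX
generation 7: XXXXXX__X__XXXXXX__X
count of X: 14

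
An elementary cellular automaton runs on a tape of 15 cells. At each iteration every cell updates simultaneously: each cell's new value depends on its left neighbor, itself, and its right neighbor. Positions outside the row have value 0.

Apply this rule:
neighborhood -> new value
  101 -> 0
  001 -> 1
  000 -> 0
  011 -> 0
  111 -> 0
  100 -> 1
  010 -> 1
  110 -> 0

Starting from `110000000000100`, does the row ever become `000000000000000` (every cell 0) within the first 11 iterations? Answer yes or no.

001000000001110
011100000010001
100010000111011
110111001000000
000000111100000
000001000010000
000011100111000
000100011000100
001110100101110
010000111100001
111001000010011
iteration 11 is 111001000010011, still not uniform 0

no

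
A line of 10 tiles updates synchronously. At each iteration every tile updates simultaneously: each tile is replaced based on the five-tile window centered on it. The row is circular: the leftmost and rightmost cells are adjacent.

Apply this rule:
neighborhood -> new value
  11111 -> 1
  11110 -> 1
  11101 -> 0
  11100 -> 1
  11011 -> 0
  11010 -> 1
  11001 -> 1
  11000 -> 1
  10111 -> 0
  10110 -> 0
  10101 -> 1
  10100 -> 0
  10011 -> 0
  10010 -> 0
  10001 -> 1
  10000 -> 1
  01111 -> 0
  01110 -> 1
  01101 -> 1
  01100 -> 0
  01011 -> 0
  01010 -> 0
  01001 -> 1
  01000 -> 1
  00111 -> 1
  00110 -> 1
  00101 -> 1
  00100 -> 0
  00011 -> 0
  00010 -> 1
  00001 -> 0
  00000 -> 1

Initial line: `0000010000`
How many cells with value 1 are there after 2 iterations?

6

1110101111
1101100011
count of 1: 6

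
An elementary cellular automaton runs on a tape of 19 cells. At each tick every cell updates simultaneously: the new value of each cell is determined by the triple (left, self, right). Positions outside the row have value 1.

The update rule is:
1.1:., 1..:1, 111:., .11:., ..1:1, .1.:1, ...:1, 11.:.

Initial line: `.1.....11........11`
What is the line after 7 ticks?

.111111..11111111..
.......11........11
1111111..11111111..
.......11........11  (repeats tick 2; period 2)
tick 7: 1111111..11111111..

1111111..11111111..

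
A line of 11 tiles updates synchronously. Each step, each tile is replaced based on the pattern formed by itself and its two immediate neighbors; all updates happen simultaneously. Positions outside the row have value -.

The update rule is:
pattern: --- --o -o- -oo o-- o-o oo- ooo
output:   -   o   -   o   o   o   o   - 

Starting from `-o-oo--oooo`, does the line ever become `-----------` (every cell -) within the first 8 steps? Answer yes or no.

o-oooooo--o
-oo----ooo-
oooo--oo-oo
o--oooooooo
-ooo------o
oo-oo----o-
oooooo--o-o
o----ooo-o-
step 8 is o----ooo-o-, still not uniform -

no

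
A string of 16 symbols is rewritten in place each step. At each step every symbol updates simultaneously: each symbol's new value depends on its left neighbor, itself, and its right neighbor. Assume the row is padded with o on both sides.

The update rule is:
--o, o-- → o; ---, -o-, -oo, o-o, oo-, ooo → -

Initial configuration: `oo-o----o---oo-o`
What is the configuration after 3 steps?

----o--o-o-o----
o--o-oo-----o--o
-oo----o---o-oo-

-oo----o---o-oo-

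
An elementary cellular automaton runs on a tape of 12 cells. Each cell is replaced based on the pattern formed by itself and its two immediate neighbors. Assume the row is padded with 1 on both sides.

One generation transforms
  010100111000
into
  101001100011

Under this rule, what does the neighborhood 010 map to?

At position 1 the neighborhood is 010; the next row has 0 there.

0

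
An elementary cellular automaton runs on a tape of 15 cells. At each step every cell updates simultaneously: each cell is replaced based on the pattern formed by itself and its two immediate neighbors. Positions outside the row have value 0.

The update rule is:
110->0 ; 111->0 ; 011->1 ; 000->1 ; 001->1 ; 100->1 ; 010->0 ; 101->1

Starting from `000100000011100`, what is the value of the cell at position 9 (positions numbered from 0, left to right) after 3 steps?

1

step 1: 111011111110011
step 2: 100110000001110
step 3: 011101111111001
position 9 holds 1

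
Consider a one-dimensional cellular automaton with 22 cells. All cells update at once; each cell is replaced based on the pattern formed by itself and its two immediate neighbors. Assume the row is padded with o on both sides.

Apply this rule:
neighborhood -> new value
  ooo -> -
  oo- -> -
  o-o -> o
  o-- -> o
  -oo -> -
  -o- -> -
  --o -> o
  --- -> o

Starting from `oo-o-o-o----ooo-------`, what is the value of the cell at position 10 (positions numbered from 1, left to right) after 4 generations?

generation 1: --o-o-o-oooo---ooooooo
generation 2: oo-o-o-o----ooo-------  (repeats generation 0; period 2)
generation 4: oo-o-o-o----ooo-------
position 10 holds -

-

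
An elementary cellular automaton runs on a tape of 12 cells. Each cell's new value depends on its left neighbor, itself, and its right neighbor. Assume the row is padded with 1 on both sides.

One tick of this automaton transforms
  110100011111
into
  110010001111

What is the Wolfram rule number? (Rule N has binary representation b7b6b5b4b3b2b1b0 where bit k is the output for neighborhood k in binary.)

position 0: 111 → 1  (bit 7 = 1)
position 1: 110 → 1  (bit 6 = 1)
position 2: 101 → 0  (bit 5 = 0)
position 4: 100 → 1  (bit 4 = 1)
position 7: 011 → 0  (bit 3 = 0)
position 3: 010 → 0  (bit 2 = 0)
position 6: 001 → 0  (bit 1 = 0)
position 5: 000 → 0  (bit 0 = 0)
bits b7..b0 = 11010000 = 208

208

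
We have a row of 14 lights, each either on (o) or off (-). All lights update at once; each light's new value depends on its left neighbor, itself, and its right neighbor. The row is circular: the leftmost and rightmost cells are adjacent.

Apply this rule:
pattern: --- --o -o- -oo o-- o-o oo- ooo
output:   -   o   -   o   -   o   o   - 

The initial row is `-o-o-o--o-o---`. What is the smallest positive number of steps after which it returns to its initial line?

14

o-o-o--o-o----
-o-o--o-o----o
o-o--o-o----o-
-o--o-o----o-o
o--o-o----o-o-
--o-o----o-o-o
-o-o----o-o-o-
o-o----o-o-o--
-o----o-o-o--o
o----o-o-o--o-
----o-o-o--o-o
---o-o-o--o-o-
--o-o-o--o-o--
-o-o-o--o-o---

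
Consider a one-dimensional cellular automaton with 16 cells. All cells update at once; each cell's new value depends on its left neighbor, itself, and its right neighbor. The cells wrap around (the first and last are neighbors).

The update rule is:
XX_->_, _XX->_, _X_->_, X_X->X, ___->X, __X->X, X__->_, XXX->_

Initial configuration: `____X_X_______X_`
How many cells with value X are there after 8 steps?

XXXX_X__XXXXXX__
____X__X_______X
_XXX__X__XXXXXX_
X____X__X_______
__XXX__X__XXXXXX
_X____X__X______
X__XXX__X__XXXXX
__X____X__X_____
count of X: 3

3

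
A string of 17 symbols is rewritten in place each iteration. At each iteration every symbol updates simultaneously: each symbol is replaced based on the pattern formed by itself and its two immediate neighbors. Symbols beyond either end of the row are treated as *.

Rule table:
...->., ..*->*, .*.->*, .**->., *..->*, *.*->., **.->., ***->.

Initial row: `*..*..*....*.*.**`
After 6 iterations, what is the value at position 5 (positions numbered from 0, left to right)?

*

.*******..**.*...
........**...**.*
*......*..*.*....
.*....*****.**..*
.**..*........**.
...****......*...
position 5 holds *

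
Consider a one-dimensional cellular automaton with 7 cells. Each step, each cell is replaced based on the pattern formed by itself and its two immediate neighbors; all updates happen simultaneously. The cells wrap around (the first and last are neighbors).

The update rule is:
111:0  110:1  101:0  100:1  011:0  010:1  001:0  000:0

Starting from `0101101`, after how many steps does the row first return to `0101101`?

step 1: 0100101
step 2: 0110101
step 3: 0010101
step 4: 1010101
step 5: 1010100
step 6: 1010110
step 7: 1010010
step 8: 1011010
step 9: 1001010
step 10: 1101010
step 11: 0101010
step 12: 0101011
step 13: 0101001
step 14: 0101101

14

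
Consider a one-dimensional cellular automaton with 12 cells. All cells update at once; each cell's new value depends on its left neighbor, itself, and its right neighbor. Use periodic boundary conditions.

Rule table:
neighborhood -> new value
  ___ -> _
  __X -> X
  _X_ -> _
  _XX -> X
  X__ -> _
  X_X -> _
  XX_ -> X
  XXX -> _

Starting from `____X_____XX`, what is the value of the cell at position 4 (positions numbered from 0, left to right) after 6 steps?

X

___X_____XXX
__X_____XX_X
_X_____XXX__
X_____XX_X__
_____XXX___X
____XX_X__X_
position 4 holds X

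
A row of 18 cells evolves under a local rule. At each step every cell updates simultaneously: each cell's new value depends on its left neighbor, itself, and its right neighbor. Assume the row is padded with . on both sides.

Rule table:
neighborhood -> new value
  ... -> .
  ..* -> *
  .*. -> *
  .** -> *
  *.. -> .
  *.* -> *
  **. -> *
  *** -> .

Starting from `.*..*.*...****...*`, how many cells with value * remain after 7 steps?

**.****..**..*..**
****..*.***.**.***
*..*.****.******.*
*.****..***....***
***..*.**.*...**.*
*.*.*******..*****
*****.....*.**...*
count of *: 9

9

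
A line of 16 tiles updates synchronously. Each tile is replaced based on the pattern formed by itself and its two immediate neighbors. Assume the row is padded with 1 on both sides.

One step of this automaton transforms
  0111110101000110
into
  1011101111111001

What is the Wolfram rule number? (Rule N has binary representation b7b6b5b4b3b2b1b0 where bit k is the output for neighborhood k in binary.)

183

position 2: 111 → 1  (bit 7 = 1)
position 5: 110 → 0  (bit 6 = 0)
position 0: 101 → 1  (bit 5 = 1)
position 10: 100 → 1  (bit 4 = 1)
position 1: 011 → 0  (bit 3 = 0)
position 7: 010 → 1  (bit 2 = 1)
position 12: 001 → 1  (bit 1 = 1)
position 11: 000 → 1  (bit 0 = 1)
bits b7..b0 = 10110111 = 183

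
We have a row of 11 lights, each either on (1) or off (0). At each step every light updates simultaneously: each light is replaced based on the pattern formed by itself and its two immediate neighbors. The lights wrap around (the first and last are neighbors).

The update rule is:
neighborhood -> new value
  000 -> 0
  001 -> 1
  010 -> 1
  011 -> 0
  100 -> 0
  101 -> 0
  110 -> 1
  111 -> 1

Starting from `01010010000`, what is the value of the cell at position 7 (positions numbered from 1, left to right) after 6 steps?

1

11010110000
01010010001
01010110011
01010010101
01010110101
01010010101
position 7 holds 1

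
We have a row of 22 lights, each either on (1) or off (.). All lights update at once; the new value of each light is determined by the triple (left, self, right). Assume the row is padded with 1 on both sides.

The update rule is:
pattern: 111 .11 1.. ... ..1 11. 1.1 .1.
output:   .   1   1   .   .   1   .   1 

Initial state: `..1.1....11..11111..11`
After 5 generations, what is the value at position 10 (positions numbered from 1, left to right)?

1

1.1.11...111.1...11.1.
1.1.111..1.1.11..11.1.
1.1.1.11.1.1.111.11.1.
1.1.1.11.1.1.1.1.11.1.
1.1.1.11.1.1.1.1.11.1.
position 10 holds 1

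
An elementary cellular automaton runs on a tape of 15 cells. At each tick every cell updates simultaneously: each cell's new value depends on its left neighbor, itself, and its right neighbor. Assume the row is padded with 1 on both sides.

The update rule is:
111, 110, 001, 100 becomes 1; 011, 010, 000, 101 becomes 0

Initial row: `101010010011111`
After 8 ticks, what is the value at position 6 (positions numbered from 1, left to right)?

tick 1: 100001101101111
tick 2: 110010100100111
tick 3: 111100011011011
tick 4: 111110101001001
tick 5: 111110000110110
tick 6: 111111001010010
tick 7: 111111110001100
tick 8: 111111111010111
position 6 holds 1

1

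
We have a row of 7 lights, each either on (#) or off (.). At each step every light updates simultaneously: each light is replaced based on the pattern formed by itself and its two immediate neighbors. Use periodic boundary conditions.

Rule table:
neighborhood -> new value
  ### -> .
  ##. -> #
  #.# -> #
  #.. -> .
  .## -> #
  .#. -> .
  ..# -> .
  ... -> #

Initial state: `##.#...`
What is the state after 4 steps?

.#...##

###..#.
#.#...#
##..#.#
.#...##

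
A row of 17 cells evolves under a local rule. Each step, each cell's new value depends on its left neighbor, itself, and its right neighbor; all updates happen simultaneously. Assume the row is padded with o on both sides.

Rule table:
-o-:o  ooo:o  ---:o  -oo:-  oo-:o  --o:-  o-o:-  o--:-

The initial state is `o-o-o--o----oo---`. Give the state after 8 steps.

step 1: o-o-o--o-oo--o-o-
step 2: o-o-o--o--o--o-o-
step 3: o-o-o--o--o--o-o-  (fixed point — unchanged through step 8)

o-o-o--o--o--o-o-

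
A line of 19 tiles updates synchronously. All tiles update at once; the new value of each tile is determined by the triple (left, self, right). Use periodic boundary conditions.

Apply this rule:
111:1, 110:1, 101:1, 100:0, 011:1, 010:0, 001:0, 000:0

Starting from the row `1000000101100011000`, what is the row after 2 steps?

0000000011100011000

step 1: 0000000011100011000
step 2: 0000000011100011000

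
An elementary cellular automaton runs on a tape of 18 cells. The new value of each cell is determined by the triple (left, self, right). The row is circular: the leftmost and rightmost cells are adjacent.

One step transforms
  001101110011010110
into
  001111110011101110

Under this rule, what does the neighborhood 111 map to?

1

At position 6 the neighborhood is 111; the next row has 1 there.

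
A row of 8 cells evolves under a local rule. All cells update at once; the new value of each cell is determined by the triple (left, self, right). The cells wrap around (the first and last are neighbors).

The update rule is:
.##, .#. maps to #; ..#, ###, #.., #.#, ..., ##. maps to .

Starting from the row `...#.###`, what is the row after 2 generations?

...#.#..
...#.#..

...#.#..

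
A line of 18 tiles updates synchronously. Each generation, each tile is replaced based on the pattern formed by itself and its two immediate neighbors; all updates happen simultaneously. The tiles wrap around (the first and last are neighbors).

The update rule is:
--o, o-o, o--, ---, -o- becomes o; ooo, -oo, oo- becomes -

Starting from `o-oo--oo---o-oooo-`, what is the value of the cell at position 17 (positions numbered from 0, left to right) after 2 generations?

oo--oo--ooooo----o
--oo--oo-----oooo-
position 17 holds -

-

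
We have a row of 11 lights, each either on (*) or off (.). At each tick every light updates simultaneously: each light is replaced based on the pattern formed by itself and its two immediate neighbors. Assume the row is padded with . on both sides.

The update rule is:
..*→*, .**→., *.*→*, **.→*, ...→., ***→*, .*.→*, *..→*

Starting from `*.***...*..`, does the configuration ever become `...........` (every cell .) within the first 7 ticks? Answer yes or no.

no

**.***.***.
.**.***.***
*.**.***.**
**.**.***.*
.**.**.****
*.**.**.***
**.**.**.**
tick 7 is **.**.**.**, still not uniform .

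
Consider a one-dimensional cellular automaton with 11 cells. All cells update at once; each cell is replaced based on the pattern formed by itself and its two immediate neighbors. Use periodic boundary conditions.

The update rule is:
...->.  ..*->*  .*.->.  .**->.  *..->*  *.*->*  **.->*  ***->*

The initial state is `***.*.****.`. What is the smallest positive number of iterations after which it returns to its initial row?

11

.***.*.****
*.***.*.***
**.***.*.**
***.***.*.*
****.***.*.
.****.***.*
*.****.***.
.*.****.***
*.*.****.**
**.*.****.*
***.*.****.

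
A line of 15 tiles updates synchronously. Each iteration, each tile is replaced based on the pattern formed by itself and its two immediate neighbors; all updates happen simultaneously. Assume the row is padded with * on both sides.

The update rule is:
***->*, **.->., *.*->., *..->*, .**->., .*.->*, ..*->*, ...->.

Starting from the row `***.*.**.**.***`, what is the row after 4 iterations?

**..*........**
*.****......*.*
...**.*....**..
*.*...**..*..**

*.*...**..*..**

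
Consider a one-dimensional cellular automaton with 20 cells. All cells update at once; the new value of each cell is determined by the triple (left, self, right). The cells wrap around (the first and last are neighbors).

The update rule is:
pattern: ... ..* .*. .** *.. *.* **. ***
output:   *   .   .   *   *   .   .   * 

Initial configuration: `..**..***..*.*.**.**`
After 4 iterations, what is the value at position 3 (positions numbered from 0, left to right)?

*.*.*.**.*.....*..*.
......*...****..*...
*****..**.***.*..***
****.*.*..**...*.***
position 3 holds *

*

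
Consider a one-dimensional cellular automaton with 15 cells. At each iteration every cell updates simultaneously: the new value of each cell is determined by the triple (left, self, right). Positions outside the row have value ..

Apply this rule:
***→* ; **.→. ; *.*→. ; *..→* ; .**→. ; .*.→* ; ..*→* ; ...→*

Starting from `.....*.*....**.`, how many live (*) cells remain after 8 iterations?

******.*****..*
.****...***.***
*.**.***.*...*.
*.....*..******
*********.****.
.*******...**.*
*.*****.***...*
*..***...*.****
count of *: 9

9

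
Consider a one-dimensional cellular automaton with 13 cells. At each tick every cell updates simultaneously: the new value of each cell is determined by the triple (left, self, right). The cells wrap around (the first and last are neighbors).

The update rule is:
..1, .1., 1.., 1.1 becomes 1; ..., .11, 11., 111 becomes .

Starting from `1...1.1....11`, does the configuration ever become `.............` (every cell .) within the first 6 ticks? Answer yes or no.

no

.1.11111..1..
111.....1111.
...1...1....1
1.111.111..11
.1...1...11..
111.111.1..1.
tick 6 is 111.111.1..1., still not uniform .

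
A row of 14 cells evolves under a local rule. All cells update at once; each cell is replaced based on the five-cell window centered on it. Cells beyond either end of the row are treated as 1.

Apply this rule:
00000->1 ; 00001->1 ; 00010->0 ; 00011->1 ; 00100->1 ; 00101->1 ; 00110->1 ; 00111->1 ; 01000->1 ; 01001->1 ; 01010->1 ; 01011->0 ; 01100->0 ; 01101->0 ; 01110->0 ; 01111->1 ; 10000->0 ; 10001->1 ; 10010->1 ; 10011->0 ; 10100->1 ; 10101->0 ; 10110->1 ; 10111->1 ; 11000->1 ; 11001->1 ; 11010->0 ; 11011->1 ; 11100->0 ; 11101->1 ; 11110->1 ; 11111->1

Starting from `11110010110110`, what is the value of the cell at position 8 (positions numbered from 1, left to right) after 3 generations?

11101110101101
11111010001011
11111011101011
position 8 holds 1

1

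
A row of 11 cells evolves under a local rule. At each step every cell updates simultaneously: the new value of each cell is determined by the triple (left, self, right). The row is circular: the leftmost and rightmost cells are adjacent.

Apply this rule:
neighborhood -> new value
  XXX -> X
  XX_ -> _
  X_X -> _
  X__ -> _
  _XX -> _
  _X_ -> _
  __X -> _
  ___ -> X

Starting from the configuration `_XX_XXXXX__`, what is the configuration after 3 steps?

_____XXX__X
_XXX__X____
__X_____XXX

__X_____XXX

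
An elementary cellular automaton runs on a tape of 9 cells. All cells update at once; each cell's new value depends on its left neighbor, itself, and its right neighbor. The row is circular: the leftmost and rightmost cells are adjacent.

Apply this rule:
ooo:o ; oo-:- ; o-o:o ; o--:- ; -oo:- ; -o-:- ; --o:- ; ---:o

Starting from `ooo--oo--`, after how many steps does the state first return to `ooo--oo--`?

6

step 1: -o-------
step 2: ---oooooo
step 3: -o--oooo-
step 4: -----oo--
step 5: oooo----o
step 6: ooo--oo--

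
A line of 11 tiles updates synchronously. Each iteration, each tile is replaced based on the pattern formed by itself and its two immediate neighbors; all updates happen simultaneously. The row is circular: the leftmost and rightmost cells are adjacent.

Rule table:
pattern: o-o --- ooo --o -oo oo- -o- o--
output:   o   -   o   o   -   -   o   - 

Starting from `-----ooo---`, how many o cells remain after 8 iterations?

3

iteration 1: ----o-o----
iteration 2: ---oooo----
iteration 3: --o-oo-----
iteration 4: -ooo-------
iteration 5: o-o--------
iteration 6: ooo-------o
iteration 7: oo-------o-
iteration 8: --------ooo
count of o: 3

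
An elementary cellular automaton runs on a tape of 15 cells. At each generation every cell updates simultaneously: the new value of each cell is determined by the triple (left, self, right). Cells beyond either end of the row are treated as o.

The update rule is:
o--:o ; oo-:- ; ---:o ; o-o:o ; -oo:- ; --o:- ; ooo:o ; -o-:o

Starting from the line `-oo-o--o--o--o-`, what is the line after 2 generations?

o--ooo-oo-oo-oo
-o--o-o--o--o-o

-o--o-o--o--o-o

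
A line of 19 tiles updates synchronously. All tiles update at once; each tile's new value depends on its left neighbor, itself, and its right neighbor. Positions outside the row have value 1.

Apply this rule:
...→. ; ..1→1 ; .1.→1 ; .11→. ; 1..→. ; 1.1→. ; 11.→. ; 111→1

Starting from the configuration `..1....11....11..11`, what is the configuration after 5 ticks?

..1.....1...1...11.

.11...1.....1...1.1
.....11....11..11..
....1.....1...1...1
...11....11..11..1.
..1.....1...1...11.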